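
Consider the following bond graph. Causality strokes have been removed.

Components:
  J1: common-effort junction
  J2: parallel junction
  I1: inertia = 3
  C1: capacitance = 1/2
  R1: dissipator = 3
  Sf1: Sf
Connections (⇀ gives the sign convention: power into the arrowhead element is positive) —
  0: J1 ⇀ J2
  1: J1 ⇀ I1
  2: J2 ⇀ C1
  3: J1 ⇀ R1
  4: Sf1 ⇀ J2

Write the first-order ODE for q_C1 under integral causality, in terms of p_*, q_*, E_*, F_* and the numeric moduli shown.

dq_C1/dt = F_Sf1 - p_I1/3 - 2*q_C1/3

β4 →Sf1  (Sf1 (Sf) sets flow on bond)
β1 →I1  (I1 integral (f out))
β2 →J2  (C1: C, integral causality)
β0 →J1  (J2 effort already set via bond 2)
β3 →R1  (J1 effort already set via bond 0)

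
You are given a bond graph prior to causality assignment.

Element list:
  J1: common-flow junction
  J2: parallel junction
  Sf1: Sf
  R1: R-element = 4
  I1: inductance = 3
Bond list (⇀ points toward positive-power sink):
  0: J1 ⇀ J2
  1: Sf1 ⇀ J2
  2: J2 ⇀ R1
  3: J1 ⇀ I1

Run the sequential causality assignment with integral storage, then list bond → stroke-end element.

bond 0 →J1
bond 1 →Sf1
bond 2 →J2
bond 3 →I1

#1 |Sf1  (Sf1 fixes flow; stroke at Sf1)
#3 |I1  (I1: I, integral causality)
#0 |J1  (J1 flow already set via bond 3)
#2 |J2  (J2: last free bond brings effort in)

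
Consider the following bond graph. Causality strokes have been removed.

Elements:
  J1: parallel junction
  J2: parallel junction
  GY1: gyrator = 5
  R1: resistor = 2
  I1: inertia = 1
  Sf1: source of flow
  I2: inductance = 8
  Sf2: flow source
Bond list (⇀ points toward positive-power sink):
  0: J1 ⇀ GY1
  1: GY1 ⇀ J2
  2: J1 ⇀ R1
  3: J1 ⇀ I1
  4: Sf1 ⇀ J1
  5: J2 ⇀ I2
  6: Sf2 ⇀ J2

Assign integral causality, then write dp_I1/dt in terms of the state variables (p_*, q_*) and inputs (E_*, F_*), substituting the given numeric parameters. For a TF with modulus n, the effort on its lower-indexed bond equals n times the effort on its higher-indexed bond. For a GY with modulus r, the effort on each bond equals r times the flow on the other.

dp_I1/dt = -5*F_Sf2 + 5*p_I2/8

#4 stroke→Sf1  (Sf1: flow source, stroke at near end)
#6 stroke→Sf2  (source Sf2 imposes f)
#3 stroke→I1  (I1: I, integral causality)
#5 stroke→I2  (I2 outputs flow p/I2)
#1 stroke→J2  (J2: last free bond brings effort in)
#0 stroke→J1  (GY GY1: same side as bond 1)
#2 stroke→R1  (0-jn J1 has e-setter on 0)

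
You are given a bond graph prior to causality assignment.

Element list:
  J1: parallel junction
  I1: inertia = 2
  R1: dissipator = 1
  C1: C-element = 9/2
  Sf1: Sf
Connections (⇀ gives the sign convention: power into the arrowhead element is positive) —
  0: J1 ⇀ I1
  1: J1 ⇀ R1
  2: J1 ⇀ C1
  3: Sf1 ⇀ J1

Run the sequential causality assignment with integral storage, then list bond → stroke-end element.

β0 →I1
β1 →R1
β2 →J1
β3 →Sf1

b3 |Sf1  (Sf1 fixes flow; stroke at Sf1)
b0 |I1  (I1 integral (f out))
b2 |J1  (C1 integral (e out))
b1 |R1  (common-e at J1 fixed by 2)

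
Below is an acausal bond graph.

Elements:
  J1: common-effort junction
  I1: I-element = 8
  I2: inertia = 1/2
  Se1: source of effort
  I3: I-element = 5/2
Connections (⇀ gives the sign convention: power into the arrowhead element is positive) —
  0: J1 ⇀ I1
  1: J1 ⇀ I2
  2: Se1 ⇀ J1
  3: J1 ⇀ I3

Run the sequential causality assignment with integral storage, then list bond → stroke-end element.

β0 stroke at I1
β1 stroke at I2
β2 stroke at J1
β3 stroke at I3

β2 stroke→J1  (Se1: effort source, stroke at far end)
β0 stroke→I1  (J1: bond 2 brought effort, rest push out)
β1 stroke→I2  (J1: bond 2 brought effort, rest push out)
β3 stroke→I3  (J1: bond 2 brought effort, rest push out)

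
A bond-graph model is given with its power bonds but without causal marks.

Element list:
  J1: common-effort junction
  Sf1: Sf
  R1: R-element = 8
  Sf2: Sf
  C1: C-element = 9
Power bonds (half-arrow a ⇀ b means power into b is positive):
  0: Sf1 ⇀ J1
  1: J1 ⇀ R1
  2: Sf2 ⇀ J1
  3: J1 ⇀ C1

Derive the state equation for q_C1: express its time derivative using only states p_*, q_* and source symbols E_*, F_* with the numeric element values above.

dq_C1/dt = F_Sf1 + F_Sf2 - q_C1/72

#0 stroke→Sf1  (Sf1: flow source, stroke at near end)
#2 stroke→Sf2  (Sf2: flow source, stroke at near end)
#3 stroke→J1  (C1 outputs effort q/C1)
#1 stroke→R1  (0-jn J1 has e-setter on 3)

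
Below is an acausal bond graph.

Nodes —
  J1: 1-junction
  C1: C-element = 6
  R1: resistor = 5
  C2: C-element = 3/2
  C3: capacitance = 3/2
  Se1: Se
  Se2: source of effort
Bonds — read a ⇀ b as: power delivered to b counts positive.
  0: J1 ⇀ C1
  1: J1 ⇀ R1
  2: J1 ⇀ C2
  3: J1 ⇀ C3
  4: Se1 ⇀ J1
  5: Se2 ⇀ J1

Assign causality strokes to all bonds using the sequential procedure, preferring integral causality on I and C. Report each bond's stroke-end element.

#0 |J1
#1 |R1
#2 |J1
#3 |J1
#4 |J1
#5 |J1

#4 stroke at J1  (source Se1 imposes e)
#5 stroke at J1  (Se2: effort source, stroke at far end)
#0 stroke at J1  (C1: C, integral causality)
#2 stroke at J1  (C2 integral (e out))
#3 stroke at J1  (C3: C, integral causality)
#1 stroke at R1  (closing 1-jn rule on J1)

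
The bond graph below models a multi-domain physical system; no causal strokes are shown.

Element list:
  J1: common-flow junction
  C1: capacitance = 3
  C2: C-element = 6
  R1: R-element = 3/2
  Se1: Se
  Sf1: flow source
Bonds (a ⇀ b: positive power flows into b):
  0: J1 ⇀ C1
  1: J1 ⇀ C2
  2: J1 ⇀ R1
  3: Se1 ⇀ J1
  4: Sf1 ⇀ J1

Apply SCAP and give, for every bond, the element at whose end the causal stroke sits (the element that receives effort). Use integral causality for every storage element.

β0 |J1
β1 |J1
β2 |J1
β3 |J1
β4 |Sf1

β3 →J1  (Se1: effort source, stroke at far end)
β4 →Sf1  (source Sf1 imposes f)
β0 →J1  (common-f at J1 fixed by 4)
β1 →J1  (J1: bond 4 brought flow, rest push out)
β2 →J1  (J1: bond 4 brought flow, rest push out)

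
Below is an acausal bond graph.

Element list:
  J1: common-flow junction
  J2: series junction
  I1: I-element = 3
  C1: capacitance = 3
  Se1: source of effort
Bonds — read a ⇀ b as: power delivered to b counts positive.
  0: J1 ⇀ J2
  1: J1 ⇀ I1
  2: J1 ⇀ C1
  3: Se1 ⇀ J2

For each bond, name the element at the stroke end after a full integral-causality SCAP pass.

b0 stroke→J1
b1 stroke→I1
b2 stroke→J1
b3 stroke→J2

β3 stroke→J2  (Se1 fixes effort; stroke away)
β0 stroke→J1  (closing 1-jn rule on J2)
β1 stroke→I1  (prefer integral on I1)
β2 stroke→J1  (J1 flow already set via bond 1)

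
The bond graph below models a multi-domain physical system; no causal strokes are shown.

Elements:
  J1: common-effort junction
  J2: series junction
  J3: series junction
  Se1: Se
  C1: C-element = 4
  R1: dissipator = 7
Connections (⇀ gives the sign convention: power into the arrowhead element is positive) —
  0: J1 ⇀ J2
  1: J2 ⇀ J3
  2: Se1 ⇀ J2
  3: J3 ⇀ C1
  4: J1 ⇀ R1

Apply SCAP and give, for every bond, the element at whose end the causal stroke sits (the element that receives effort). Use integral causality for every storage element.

b2 |J2  (Se1 fixes effort; stroke away)
b3 |J3  (C1: C, integral causality)
b1 |J2  (J3: last free bond brings flow in)
b0 |J1  (closing 1-jn rule on J2)
b4 |R1  (J1: bond 0 brought effort, rest push out)

β0 →J1
β1 →J2
β2 →J2
β3 →J3
β4 →R1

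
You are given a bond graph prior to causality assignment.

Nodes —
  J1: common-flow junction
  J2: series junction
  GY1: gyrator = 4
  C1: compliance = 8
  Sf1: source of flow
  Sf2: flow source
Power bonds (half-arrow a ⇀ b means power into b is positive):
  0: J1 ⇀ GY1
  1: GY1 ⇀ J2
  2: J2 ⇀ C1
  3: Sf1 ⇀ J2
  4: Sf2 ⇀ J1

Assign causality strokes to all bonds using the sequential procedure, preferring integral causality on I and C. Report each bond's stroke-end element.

#3 →Sf1  (Sf1 fixes flow; stroke at Sf1)
#4 →Sf2  (Sf2 (Sf) sets flow on bond)
#0 →J1  (common-f at J1 fixed by 4)
#1 →J2  (common-f at J2 fixed by 3)
#2 →J2  (J2: bond 3 brought flow, rest push out)

β0 stroke at J1
β1 stroke at J2
β2 stroke at J2
β3 stroke at Sf1
β4 stroke at Sf2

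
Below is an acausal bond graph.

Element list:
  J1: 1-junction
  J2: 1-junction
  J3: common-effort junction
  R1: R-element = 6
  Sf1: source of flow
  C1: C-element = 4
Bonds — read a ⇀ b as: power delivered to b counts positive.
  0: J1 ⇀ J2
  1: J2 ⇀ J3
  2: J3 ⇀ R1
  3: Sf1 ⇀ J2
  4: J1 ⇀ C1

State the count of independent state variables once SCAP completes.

b3 stroke→Sf1  (Sf1: flow source, stroke at near end)
b0 stroke→J2  (J2 flow already set via bond 3)
b1 stroke→J2  (common-f at J2 fixed by 3)
b2 stroke→J3  (J3 needs exactly one e-in)
b4 stroke→J1  (J1: bond 0 brought flow, rest push out)

1  (C1 all integral)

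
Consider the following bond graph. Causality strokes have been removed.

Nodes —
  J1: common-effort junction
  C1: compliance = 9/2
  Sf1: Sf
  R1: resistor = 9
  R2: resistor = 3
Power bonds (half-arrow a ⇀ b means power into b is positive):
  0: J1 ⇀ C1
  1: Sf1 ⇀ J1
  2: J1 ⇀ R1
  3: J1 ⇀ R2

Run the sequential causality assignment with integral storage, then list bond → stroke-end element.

bond 0 stroke at J1
bond 1 stroke at Sf1
bond 2 stroke at R1
bond 3 stroke at R2

#1 →Sf1  (Sf1: flow source, stroke at near end)
#0 →J1  (C1 outputs effort q/C1)
#2 →R1  (0-jn J1 has e-setter on 0)
#3 →R2  (J1 effort already set via bond 0)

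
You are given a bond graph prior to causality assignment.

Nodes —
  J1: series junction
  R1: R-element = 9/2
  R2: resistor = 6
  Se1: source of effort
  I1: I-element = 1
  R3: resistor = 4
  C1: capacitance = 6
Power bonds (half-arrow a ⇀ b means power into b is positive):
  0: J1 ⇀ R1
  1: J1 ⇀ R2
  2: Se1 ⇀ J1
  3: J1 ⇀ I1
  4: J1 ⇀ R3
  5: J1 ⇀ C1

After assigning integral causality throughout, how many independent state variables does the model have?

bond 2 |J1  (Se1 (Se) sets effort on bond)
bond 3 |I1  (I1 outputs flow p/I1)
bond 0 |J1  (1-jn J1 has f-setter on 3)
bond 1 |J1  (J1: bond 3 brought flow, rest push out)
bond 4 |J1  (J1: bond 3 brought flow, rest push out)
bond 5 |J1  (J1: bond 3 brought flow, rest push out)

2  (C1, I1 all integral)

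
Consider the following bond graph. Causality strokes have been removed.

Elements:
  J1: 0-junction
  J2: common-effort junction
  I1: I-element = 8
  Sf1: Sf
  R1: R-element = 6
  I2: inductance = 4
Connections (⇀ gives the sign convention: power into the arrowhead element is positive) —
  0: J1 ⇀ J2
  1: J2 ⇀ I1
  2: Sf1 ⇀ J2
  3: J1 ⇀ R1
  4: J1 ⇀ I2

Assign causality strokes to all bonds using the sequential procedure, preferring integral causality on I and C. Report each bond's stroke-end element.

bond 2 stroke→Sf1  (Sf1 fixes flow; stroke at Sf1)
bond 1 stroke→I1  (I1: I, integral causality)
bond 0 stroke→J2  (J2 needs exactly one e-in)
bond 4 stroke→I2  (I2: I, integral causality)
bond 3 stroke→J1  (closing 0-jn rule on J1)

b0 |J2
b1 |I1
b2 |Sf1
b3 |J1
b4 |I2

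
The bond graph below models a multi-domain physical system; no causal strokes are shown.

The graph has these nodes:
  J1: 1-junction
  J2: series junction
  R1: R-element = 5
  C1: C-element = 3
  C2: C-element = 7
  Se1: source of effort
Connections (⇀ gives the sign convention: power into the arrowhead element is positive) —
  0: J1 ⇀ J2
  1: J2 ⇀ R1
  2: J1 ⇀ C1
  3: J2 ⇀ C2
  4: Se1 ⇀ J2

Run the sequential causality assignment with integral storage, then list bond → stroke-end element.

b0 stroke at J2
b1 stroke at R1
b2 stroke at J1
b3 stroke at J2
b4 stroke at J2

bond 4 stroke at J2  (Se1 fixes effort; stroke away)
bond 2 stroke at J1  (C1 integral (e out))
bond 0 stroke at J2  (J1 needs exactly one f-in)
bond 3 stroke at J2  (C2 outputs effort q/C2)
bond 1 stroke at R1  (only one flow-in slot at J2)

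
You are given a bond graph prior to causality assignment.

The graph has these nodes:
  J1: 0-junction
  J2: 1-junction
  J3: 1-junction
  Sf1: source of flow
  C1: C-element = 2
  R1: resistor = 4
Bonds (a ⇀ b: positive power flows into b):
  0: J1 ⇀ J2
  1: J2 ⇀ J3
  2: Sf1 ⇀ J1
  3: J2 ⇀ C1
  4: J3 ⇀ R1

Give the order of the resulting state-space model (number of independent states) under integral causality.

β2 stroke→Sf1  (Sf1: flow source, stroke at near end)
β0 stroke→J1  (only one effort-in slot at J1)
β1 stroke→J2  (J2 flow already set via bond 0)
β3 stroke→J2  (1-jn J2 has f-setter on 0)
β4 stroke→J3  (1-jn J3 has f-setter on 1)

1  (C1 all integral)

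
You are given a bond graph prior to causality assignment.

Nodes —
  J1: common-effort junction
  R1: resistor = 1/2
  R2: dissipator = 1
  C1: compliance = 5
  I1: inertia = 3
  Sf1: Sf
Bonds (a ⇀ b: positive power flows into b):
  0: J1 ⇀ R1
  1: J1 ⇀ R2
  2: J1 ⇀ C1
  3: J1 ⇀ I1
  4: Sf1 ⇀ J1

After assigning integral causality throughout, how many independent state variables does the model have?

β4 →Sf1  (Sf1 (Sf) sets flow on bond)
β2 →J1  (C1: C, integral causality)
β0 →R1  (0-jn J1 has e-setter on 2)
β1 →R2  (common-e at J1 fixed by 2)
β3 →I1  (J1: bond 2 brought effort, rest push out)

2  (C1, I1 all integral)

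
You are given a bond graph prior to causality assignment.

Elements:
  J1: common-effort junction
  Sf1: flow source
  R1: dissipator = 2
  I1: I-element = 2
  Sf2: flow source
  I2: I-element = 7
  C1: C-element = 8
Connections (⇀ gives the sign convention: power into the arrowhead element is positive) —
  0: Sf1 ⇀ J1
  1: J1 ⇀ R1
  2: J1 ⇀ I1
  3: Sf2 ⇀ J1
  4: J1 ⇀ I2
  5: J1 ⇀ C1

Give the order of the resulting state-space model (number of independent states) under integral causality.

#0 stroke at Sf1  (Sf1 (Sf) sets flow on bond)
#3 stroke at Sf2  (Sf2 fixes flow; stroke at Sf2)
#2 stroke at I1  (I1 integral (f out))
#4 stroke at I2  (I2 outputs flow p/I2)
#5 stroke at J1  (C1: C, integral causality)
#1 stroke at R1  (0-jn J1 has e-setter on 5)

3  (C1, I1, I2 all integral)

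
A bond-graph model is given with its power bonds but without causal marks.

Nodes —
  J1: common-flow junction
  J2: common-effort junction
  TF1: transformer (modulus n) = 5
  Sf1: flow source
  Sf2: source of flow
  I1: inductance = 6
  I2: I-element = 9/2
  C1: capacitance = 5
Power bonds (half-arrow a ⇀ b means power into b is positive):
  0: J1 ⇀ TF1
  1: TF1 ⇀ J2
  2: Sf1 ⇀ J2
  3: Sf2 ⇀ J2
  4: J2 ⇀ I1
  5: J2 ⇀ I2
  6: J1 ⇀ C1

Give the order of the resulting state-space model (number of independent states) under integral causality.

3  (C1, I1, I2 all integral)

β2 →Sf1  (source Sf1 imposes f)
β3 →Sf2  (Sf2 (Sf) sets flow on bond)
β4 →I1  (I1: I, integral causality)
β5 →I2  (I2 outputs flow p/I2)
β1 →J2  (only one effort-in slot at J2)
β0 →TF1  (TF1 one-in-one-out from 1)
β6 →J1  (common-f at J1 fixed by 0)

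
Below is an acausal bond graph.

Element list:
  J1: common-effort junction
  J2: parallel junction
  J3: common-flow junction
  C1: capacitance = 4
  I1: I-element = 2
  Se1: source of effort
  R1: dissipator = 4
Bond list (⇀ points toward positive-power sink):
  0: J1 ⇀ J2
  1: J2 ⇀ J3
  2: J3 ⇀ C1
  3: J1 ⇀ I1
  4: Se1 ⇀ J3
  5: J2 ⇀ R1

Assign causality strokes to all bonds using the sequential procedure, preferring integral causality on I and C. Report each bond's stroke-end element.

#0 |J1
#1 |J2
#2 |J3
#3 |I1
#4 |J3
#5 |R1

bond 4 →J3  (Se1 fixes effort; stroke away)
bond 2 →J3  (C1 outputs effort q/C1)
bond 1 →J2  (J3: last free bond brings flow in)
bond 0 →J1  (0-jn J2 has e-setter on 1)
bond 5 →R1  (J2 effort already set via bond 1)
bond 3 →I1  (common-e at J1 fixed by 0)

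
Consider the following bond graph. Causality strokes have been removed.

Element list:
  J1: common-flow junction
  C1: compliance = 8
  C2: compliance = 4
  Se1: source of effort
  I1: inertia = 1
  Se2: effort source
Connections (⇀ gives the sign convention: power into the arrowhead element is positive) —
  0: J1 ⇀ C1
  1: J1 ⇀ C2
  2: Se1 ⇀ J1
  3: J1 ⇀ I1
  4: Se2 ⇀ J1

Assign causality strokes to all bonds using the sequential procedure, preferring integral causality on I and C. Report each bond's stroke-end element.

b0 stroke→J1
b1 stroke→J1
b2 stroke→J1
b3 stroke→I1
b4 stroke→J1

#2 |J1  (Se1: effort source, stroke at far end)
#4 |J1  (Se2 (Se) sets effort on bond)
#0 |J1  (C1 integral (e out))
#1 |J1  (prefer integral on C2)
#3 |I1  (J1: last free bond brings flow in)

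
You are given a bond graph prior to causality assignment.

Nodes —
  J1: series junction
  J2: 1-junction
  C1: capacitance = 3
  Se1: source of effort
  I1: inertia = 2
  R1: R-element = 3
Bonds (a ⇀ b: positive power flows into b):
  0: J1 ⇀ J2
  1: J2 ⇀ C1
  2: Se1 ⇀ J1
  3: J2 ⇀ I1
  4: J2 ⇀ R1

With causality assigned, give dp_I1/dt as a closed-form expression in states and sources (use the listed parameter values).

dp_I1/dt = E_Se1 - 3*p_I1/2 - q_C1/3

bond 2 |J1  (Se1 (Se) sets effort on bond)
bond 0 |J2  (J1: last free bond brings flow in)
bond 1 |J2  (C1 integral (e out))
bond 3 |I1  (I1 integral (f out))
bond 4 |J2  (J2 flow already set via bond 3)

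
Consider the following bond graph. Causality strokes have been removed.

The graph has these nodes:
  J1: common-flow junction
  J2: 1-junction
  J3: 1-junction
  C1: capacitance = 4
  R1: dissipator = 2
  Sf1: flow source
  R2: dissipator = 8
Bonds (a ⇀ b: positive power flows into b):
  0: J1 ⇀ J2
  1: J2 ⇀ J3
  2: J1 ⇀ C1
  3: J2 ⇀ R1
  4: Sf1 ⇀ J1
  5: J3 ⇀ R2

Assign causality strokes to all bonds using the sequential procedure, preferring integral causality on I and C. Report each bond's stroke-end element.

bond 4 →Sf1  (Sf1: flow source, stroke at near end)
bond 0 →J1  (J1: bond 4 brought flow, rest push out)
bond 2 →J1  (J1: bond 4 brought flow, rest push out)
bond 1 →J2  (common-f at J2 fixed by 0)
bond 3 →J2  (common-f at J2 fixed by 0)
bond 5 →J3  (1-jn J3 has f-setter on 1)

#0 stroke→J1
#1 stroke→J2
#2 stroke→J1
#3 stroke→J2
#4 stroke→Sf1
#5 stroke→J3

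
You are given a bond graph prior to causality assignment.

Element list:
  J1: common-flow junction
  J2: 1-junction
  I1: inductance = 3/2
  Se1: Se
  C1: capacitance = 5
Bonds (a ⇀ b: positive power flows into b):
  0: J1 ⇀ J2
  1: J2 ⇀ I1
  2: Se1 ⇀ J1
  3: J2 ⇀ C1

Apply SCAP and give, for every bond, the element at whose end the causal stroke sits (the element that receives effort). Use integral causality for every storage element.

#2 stroke at J1  (Se1 fixes effort; stroke away)
#0 stroke at J2  (only one flow-in slot at J1)
#1 stroke at I1  (I1: I, integral causality)
#3 stroke at J2  (1-jn J2 has f-setter on 1)

b0 →J2
b1 →I1
b2 →J1
b3 →J2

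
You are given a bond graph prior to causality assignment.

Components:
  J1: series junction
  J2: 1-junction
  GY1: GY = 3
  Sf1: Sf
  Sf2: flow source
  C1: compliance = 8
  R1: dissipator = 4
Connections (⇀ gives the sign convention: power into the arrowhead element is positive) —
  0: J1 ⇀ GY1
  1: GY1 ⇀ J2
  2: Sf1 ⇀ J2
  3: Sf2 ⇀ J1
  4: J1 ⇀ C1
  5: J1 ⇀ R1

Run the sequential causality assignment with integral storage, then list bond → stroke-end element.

β0 →J1
β1 →J2
β2 →Sf1
β3 →Sf2
β4 →J1
β5 →J1

bond 2 stroke at Sf1  (Sf1 fixes flow; stroke at Sf1)
bond 3 stroke at Sf2  (source Sf2 imposes f)
bond 0 stroke at J1  (J1: bond 3 brought flow, rest push out)
bond 4 stroke at J1  (J1 flow already set via bond 3)
bond 5 stroke at J1  (J1: bond 3 brought flow, rest push out)
bond 1 stroke at J2  (J2: bond 2 brought flow, rest push out)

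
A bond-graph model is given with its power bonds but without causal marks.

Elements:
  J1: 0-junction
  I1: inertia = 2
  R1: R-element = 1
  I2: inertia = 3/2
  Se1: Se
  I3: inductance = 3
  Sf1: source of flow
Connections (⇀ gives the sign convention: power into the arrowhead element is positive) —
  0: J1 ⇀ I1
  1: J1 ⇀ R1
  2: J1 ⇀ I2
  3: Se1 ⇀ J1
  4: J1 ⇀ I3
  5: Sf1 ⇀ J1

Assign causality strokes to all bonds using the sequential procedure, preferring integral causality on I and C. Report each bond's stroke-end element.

bond 3 stroke→J1  (Se1 (Se) sets effort on bond)
bond 5 stroke→Sf1  (Sf1 (Sf) sets flow on bond)
bond 0 stroke→I1  (common-e at J1 fixed by 3)
bond 1 stroke→R1  (common-e at J1 fixed by 3)
bond 2 stroke→I2  (J1: bond 3 brought effort, rest push out)
bond 4 stroke→I3  (J1 effort already set via bond 3)

b0 stroke→I1
b1 stroke→R1
b2 stroke→I2
b3 stroke→J1
b4 stroke→I3
b5 stroke→Sf1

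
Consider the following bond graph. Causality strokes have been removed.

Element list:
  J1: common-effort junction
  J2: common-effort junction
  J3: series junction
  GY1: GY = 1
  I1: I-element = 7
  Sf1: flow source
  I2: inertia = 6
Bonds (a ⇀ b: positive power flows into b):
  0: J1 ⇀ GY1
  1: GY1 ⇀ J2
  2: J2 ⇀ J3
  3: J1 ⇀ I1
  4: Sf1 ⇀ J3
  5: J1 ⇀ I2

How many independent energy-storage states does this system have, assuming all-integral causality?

β4 stroke→Sf1  (Sf1 (Sf) sets flow on bond)
β2 stroke→J3  (1-jn J3 has f-setter on 4)
β1 stroke→J2  (closing 0-jn rule on J2)
β0 stroke→J1  (GY1 both-in/both-out from 1)
β3 stroke→I1  (0-jn J1 has e-setter on 0)
β5 stroke→I2  (common-e at J1 fixed by 0)

2  (I1, I2 all integral)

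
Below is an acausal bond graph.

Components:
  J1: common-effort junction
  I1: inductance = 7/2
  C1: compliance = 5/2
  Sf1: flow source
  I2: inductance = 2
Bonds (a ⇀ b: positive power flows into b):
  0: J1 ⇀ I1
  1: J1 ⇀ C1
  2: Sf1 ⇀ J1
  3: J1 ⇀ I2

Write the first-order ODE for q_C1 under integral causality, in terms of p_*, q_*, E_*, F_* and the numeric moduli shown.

b2 stroke→Sf1  (Sf1 fixes flow; stroke at Sf1)
b0 stroke→I1  (I1 outputs flow p/I1)
b1 stroke→J1  (C1 outputs effort q/C1)
b3 stroke→I2  (0-jn J1 has e-setter on 1)

dq_C1/dt = F_Sf1 - 2*p_I1/7 - p_I2/2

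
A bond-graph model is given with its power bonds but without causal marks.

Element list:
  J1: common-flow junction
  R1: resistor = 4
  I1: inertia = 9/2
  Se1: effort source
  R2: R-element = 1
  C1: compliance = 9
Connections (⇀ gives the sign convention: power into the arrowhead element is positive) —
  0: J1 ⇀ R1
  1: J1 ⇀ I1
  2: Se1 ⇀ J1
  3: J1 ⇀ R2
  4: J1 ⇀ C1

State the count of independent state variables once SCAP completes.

2  (C1, I1 all integral)

b2 stroke→J1  (Se1 (Se) sets effort on bond)
b1 stroke→I1  (I1: I, integral causality)
b0 stroke→J1  (1-jn J1 has f-setter on 1)
b3 stroke→J1  (1-jn J1 has f-setter on 1)
b4 stroke→J1  (common-f at J1 fixed by 1)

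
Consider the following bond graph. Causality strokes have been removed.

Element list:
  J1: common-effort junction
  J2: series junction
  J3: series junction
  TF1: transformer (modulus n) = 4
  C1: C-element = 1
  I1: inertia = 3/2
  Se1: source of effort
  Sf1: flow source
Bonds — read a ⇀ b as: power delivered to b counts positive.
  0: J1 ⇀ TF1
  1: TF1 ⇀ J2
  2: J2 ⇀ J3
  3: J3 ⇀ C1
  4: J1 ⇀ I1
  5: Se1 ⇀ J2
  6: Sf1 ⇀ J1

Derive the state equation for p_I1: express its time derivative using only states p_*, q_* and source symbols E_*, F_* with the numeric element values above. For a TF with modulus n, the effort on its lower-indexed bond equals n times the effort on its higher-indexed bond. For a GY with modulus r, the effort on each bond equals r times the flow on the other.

dp_I1/dt = -4*E_Se1 + 4*q_C1

β5 |J2  (Se1 (Se) sets effort on bond)
β6 |Sf1  (Sf1: flow source, stroke at near end)
β3 |J3  (C1: C, integral causality)
β2 |J2  (J3: last free bond brings flow in)
β1 |TF1  (only one flow-in slot at J2)
β0 |J1  (through TF1, causality passes straight; one stroke at TF1)
β4 |I1  (common-e at J1 fixed by 0)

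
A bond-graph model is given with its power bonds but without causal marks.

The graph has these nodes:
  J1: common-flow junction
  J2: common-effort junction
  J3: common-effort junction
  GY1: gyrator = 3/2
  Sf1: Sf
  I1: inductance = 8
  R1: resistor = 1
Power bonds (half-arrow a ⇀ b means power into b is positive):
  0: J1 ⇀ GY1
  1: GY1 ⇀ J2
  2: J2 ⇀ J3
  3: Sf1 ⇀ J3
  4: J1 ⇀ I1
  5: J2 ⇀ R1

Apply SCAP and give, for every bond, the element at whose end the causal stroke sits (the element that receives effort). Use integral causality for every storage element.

β0 →J1
β1 →J2
β2 →J3
β3 →Sf1
β4 →I1
β5 →R1

β3 stroke→Sf1  (Sf1: flow source, stroke at near end)
β2 stroke→J3  (J3 needs exactly one e-in)
β4 stroke→I1  (I1 outputs flow p/I1)
β0 stroke→J1  (common-f at J1 fixed by 4)
β1 stroke→J2  (GY1: gyrator matches bond 0)
β5 stroke→R1  (0-jn J2 has e-setter on 1)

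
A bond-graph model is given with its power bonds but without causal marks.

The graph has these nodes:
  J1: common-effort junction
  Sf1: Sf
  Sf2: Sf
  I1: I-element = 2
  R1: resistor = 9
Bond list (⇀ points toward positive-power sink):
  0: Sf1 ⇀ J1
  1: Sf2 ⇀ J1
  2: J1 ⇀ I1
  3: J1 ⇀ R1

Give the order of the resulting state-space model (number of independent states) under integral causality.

1  (I1 all integral)

#0 stroke→Sf1  (Sf1 fixes flow; stroke at Sf1)
#1 stroke→Sf2  (Sf2: flow source, stroke at near end)
#2 stroke→I1  (I1 outputs flow p/I1)
#3 stroke→J1  (J1 needs exactly one e-in)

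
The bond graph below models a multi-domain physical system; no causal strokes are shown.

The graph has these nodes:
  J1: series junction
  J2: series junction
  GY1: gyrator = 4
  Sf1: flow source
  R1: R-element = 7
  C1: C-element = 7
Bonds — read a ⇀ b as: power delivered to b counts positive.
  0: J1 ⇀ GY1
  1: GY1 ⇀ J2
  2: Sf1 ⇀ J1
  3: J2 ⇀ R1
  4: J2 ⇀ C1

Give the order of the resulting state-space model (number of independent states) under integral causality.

bond 2 stroke→Sf1  (source Sf1 imposes f)
bond 0 stroke→J1  (J1: bond 2 brought flow, rest push out)
bond 1 stroke→J2  (GY1: gyrator matches bond 0)
bond 4 stroke→J2  (C1 integral (e out))
bond 3 stroke→R1  (J2 needs exactly one f-in)

1  (C1 all integral)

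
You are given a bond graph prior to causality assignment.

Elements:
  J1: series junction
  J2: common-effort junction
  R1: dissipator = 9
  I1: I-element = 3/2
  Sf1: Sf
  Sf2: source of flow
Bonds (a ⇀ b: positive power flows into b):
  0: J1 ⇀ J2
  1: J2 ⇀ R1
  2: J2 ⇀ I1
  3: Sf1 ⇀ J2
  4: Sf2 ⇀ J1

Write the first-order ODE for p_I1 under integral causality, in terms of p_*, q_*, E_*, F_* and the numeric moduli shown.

β3 stroke at Sf1  (source Sf1 imposes f)
β4 stroke at Sf2  (source Sf2 imposes f)
β0 stroke at J1  (common-f at J1 fixed by 4)
β2 stroke at I1  (I1 integral (f out))
β1 stroke at J2  (J2 needs exactly one e-in)

dp_I1/dt = 9*F_Sf1 + 9*F_Sf2 - 6*p_I1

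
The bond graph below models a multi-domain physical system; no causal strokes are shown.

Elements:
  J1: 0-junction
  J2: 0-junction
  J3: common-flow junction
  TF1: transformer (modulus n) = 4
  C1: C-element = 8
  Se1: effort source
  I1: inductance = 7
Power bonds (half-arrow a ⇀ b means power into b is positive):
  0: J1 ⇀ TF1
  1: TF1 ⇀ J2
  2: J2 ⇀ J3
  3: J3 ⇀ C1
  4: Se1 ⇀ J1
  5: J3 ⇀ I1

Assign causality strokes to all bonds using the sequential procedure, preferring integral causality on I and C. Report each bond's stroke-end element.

#4 |J1  (source Se1 imposes e)
#0 |TF1  (0-jn J1 has e-setter on 4)
#1 |J2  (TF1: transformer flips bond 0)
#2 |J3  (common-e at J2 fixed by 1)
#3 |J3  (C1 integral (e out))
#5 |I1  (closing 1-jn rule on J3)

bond 0 |TF1
bond 1 |J2
bond 2 |J3
bond 3 |J3
bond 4 |J1
bond 5 |I1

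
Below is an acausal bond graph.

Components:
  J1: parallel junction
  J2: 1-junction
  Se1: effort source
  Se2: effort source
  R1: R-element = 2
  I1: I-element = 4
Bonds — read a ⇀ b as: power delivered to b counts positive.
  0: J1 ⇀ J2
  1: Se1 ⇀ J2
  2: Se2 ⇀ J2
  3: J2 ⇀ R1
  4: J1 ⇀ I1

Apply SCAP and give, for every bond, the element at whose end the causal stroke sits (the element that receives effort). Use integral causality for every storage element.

b0 |J1
b1 |J2
b2 |J2
b3 |J2
b4 |I1

#1 stroke→J2  (Se1: effort source, stroke at far end)
#2 stroke→J2  (Se2 (Se) sets effort on bond)
#4 stroke→I1  (I1 integral (f out))
#0 stroke→J1  (closing 0-jn rule on J1)
#3 stroke→J2  (common-f at J2 fixed by 0)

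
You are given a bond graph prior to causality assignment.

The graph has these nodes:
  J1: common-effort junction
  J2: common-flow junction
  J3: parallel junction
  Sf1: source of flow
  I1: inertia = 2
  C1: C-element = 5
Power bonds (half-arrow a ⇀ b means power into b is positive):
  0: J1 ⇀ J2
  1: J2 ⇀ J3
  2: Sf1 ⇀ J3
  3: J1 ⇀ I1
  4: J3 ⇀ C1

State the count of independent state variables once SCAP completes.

b2 |Sf1  (source Sf1 imposes f)
b3 |I1  (prefer integral on I1)
b0 |J1  (J1: last free bond brings effort in)
b1 |J2  (J2: bond 0 brought flow, rest push out)
b4 |J3  (closing 0-jn rule on J3)

2  (C1, I1 all integral)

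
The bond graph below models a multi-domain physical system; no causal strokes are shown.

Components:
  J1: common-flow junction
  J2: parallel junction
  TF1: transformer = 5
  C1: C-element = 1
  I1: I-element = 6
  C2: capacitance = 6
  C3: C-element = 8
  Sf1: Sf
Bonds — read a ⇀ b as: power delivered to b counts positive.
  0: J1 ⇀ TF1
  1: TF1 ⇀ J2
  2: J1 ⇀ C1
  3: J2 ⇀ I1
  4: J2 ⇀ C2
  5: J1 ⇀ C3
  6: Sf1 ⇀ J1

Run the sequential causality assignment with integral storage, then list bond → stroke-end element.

bond 6 stroke at Sf1  (source Sf1 imposes f)
bond 0 stroke at J1  (common-f at J1 fixed by 6)
bond 2 stroke at J1  (J1: bond 6 brought flow, rest push out)
bond 5 stroke at J1  (1-jn J1 has f-setter on 6)
bond 1 stroke at TF1  (TF1 one-in-one-out from 0)
bond 3 stroke at I1  (I1 outputs flow p/I1)
bond 4 stroke at J2  (only one effort-in slot at J2)

β0 →J1
β1 →TF1
β2 →J1
β3 →I1
β4 →J2
β5 →J1
β6 →Sf1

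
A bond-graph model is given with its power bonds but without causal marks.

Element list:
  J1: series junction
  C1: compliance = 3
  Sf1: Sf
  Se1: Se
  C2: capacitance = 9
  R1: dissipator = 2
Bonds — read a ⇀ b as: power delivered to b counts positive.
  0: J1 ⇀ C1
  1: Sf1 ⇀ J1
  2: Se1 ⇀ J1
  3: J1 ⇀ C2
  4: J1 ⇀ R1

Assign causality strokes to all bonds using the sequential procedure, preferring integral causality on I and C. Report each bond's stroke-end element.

b1 stroke→Sf1  (Sf1: flow source, stroke at near end)
b2 stroke→J1  (Se1 (Se) sets effort on bond)
b0 stroke→J1  (common-f at J1 fixed by 1)
b3 stroke→J1  (1-jn J1 has f-setter on 1)
b4 stroke→J1  (1-jn J1 has f-setter on 1)

β0 |J1
β1 |Sf1
β2 |J1
β3 |J1
β4 |J1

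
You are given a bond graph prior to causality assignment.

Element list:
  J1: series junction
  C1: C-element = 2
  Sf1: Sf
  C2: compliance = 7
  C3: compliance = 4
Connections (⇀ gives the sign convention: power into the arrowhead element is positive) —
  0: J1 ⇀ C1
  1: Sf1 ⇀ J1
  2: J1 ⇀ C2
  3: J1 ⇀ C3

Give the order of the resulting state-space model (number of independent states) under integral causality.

3  (C1, C2, C3 all integral)

bond 1 stroke at Sf1  (source Sf1 imposes f)
bond 0 stroke at J1  (common-f at J1 fixed by 1)
bond 2 stroke at J1  (1-jn J1 has f-setter on 1)
bond 3 stroke at J1  (1-jn J1 has f-setter on 1)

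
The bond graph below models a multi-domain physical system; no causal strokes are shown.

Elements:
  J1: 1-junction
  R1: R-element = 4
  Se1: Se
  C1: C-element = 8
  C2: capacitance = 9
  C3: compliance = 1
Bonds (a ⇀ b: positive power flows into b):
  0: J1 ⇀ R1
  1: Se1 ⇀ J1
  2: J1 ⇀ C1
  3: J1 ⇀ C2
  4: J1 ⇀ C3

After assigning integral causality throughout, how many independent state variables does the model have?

#1 stroke at J1  (Se1 (Se) sets effort on bond)
#2 stroke at J1  (C1 integral (e out))
#3 stroke at J1  (prefer integral on C2)
#4 stroke at J1  (C3 integral (e out))
#0 stroke at R1  (J1: last free bond brings flow in)

3  (C1, C2, C3 all integral)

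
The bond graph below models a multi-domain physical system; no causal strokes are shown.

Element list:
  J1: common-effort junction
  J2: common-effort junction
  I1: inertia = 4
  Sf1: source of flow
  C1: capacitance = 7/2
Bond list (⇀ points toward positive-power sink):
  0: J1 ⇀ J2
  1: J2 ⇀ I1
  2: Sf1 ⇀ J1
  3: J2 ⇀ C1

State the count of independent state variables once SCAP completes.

2  (C1, I1 all integral)

bond 2 →Sf1  (source Sf1 imposes f)
bond 0 →J1  (only one effort-in slot at J1)
bond 1 →I1  (prefer integral on I1)
bond 3 →J2  (J2: last free bond brings effort in)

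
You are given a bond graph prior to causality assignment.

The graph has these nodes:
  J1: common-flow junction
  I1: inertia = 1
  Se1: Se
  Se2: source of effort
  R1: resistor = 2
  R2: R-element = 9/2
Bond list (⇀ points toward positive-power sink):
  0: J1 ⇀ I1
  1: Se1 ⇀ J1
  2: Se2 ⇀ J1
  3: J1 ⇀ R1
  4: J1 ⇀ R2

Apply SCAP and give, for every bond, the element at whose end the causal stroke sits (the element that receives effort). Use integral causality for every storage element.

#1 stroke at J1  (Se1 fixes effort; stroke away)
#2 stroke at J1  (Se2 fixes effort; stroke away)
#0 stroke at I1  (I1: I, integral causality)
#3 stroke at J1  (1-jn J1 has f-setter on 0)
#4 stroke at J1  (J1 flow already set via bond 0)

b0 →I1
b1 →J1
b2 →J1
b3 →J1
b4 →J1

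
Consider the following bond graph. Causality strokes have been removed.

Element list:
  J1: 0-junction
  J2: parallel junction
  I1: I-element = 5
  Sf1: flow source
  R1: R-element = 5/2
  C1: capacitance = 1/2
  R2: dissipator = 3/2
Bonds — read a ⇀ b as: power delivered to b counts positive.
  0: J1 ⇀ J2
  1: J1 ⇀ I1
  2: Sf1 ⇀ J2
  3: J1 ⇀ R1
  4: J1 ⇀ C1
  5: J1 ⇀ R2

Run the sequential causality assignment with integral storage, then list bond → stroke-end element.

β0 stroke at J2
β1 stroke at I1
β2 stroke at Sf1
β3 stroke at R1
β4 stroke at J1
β5 stroke at R2

β2 →Sf1  (Sf1 fixes flow; stroke at Sf1)
β0 →J2  (J2: last free bond brings effort in)
β1 →I1  (prefer integral on I1)
β4 →J1  (C1 integral (e out))
β3 →R1  (J1: bond 4 brought effort, rest push out)
β5 →R2  (J1: bond 4 brought effort, rest push out)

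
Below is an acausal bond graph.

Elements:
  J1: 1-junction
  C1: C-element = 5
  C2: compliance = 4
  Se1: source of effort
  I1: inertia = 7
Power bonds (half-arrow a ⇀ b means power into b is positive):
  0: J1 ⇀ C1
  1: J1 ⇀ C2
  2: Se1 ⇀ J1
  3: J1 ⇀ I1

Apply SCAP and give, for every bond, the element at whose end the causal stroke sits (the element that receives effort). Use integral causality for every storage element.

β2 |J1  (Se1: effort source, stroke at far end)
β0 |J1  (C1 integral (e out))
β1 |J1  (prefer integral on C2)
β3 |I1  (only one flow-in slot at J1)

bond 0 |J1
bond 1 |J1
bond 2 |J1
bond 3 |I1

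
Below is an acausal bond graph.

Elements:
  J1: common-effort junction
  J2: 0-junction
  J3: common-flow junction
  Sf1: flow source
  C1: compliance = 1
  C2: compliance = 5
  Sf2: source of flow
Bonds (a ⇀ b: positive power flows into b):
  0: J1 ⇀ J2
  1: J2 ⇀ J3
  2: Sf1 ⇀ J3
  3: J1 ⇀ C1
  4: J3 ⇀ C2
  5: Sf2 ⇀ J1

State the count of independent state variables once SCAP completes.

2  (C1, C2 all integral)

#2 stroke→Sf1  (source Sf1 imposes f)
#5 stroke→Sf2  (source Sf2 imposes f)
#1 stroke→J3  (J3 flow already set via bond 2)
#4 stroke→J3  (1-jn J3 has f-setter on 2)
#0 stroke→J2  (closing 0-jn rule on J2)
#3 stroke→J1  (only one effort-in slot at J1)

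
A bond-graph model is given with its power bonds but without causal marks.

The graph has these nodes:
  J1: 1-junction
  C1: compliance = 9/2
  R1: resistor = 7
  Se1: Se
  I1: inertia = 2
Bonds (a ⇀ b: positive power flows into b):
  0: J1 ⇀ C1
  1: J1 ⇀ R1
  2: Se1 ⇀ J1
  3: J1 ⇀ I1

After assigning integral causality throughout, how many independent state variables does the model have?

2  (C1, I1 all integral)

b2 →J1  (Se1: effort source, stroke at far end)
b0 →J1  (C1: C, integral causality)
b3 →I1  (I1 integral (f out))
b1 →J1  (J1 flow already set via bond 3)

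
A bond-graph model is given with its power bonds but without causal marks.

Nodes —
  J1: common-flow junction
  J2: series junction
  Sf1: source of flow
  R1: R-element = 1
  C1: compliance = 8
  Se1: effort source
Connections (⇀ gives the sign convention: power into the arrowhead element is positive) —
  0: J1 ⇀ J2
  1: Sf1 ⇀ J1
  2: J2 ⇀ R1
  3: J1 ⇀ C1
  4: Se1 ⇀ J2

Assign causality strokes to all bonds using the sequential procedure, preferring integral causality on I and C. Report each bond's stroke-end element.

b1 stroke at Sf1  (Sf1 fixes flow; stroke at Sf1)
b4 stroke at J2  (source Se1 imposes e)
b0 stroke at J1  (common-f at J1 fixed by 1)
b3 stroke at J1  (J1 flow already set via bond 1)
b2 stroke at J2  (common-f at J2 fixed by 0)

#0 stroke at J1
#1 stroke at Sf1
#2 stroke at J2
#3 stroke at J1
#4 stroke at J2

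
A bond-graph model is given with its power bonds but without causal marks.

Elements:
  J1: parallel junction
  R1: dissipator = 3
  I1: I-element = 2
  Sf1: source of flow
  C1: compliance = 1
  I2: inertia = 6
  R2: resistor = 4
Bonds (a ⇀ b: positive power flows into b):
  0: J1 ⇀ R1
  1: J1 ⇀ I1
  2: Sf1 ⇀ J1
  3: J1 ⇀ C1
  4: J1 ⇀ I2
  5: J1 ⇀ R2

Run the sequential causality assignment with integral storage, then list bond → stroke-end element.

β2 stroke at Sf1  (source Sf1 imposes f)
β1 stroke at I1  (prefer integral on I1)
β3 stroke at J1  (prefer integral on C1)
β0 stroke at R1  (J1: bond 3 brought effort, rest push out)
β4 stroke at I2  (common-e at J1 fixed by 3)
β5 stroke at R2  (J1 effort already set via bond 3)

b0 |R1
b1 |I1
b2 |Sf1
b3 |J1
b4 |I2
b5 |R2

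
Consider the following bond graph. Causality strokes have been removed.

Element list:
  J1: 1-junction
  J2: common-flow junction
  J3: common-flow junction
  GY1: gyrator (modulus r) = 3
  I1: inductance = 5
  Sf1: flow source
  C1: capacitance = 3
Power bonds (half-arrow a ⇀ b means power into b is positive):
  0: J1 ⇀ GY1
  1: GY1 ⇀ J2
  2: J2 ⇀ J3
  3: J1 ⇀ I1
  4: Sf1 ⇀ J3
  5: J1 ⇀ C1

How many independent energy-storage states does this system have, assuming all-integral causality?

2  (C1, I1 all integral)

#4 →Sf1  (Sf1 fixes flow; stroke at Sf1)
#2 →J3  (J3 flow already set via bond 4)
#1 →J2  (common-f at J2 fixed by 2)
#0 →J1  (through GY1, causality inverts; strokes same side of GY1)
#3 →I1  (I1 outputs flow p/I1)
#5 →J1  (J1: bond 3 brought flow, rest push out)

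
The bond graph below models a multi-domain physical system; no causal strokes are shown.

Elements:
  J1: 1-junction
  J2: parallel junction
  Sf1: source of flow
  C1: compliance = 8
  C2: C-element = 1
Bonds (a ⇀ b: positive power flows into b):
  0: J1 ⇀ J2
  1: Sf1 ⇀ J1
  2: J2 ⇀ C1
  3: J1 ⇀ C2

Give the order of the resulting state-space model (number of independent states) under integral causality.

2  (C1, C2 all integral)

bond 1 |Sf1  (source Sf1 imposes f)
bond 0 |J1  (common-f at J1 fixed by 1)
bond 3 |J1  (common-f at J1 fixed by 1)
bond 2 |J2  (J2: last free bond brings effort in)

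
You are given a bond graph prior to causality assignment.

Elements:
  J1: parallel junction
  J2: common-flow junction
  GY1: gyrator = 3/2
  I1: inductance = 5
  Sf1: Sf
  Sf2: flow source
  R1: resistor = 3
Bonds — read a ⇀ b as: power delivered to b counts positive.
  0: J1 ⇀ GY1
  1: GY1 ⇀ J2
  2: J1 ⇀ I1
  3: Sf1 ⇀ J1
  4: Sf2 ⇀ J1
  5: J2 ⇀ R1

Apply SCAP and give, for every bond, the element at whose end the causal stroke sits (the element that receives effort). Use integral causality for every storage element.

bond 0 stroke at J1
bond 1 stroke at J2
bond 2 stroke at I1
bond 3 stroke at Sf1
bond 4 stroke at Sf2
bond 5 stroke at R1

b3 stroke at Sf1  (Sf1: flow source, stroke at near end)
b4 stroke at Sf2  (source Sf2 imposes f)
b2 stroke at I1  (prefer integral on I1)
b0 stroke at J1  (J1 needs exactly one e-in)
b1 stroke at J2  (GY1 both-in/both-out from 0)
b5 stroke at R1  (J2: last free bond brings flow in)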